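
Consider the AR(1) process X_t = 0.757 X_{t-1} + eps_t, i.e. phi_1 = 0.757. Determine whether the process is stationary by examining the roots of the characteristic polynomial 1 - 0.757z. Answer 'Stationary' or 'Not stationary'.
\text{Stationary}

The AR(p) characteristic polynomial is P(z) = 1 - 0.757z.
Stationarity requires all roots to lie outside the unit circle, i.e. |z| > 1 for every root.
This is linear in z: 1 + (-0.757) z = 0  =>  z = -1/(-0.757) = 1.321004,  |z| = 1.321004.
Moduli of all roots: 1.3210.
All moduli strictly greater than 1? Yes.
Verdict: Stationary.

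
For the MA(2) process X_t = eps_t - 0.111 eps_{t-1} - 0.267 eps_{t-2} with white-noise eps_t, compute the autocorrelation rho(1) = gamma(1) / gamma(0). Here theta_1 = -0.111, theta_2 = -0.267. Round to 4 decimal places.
\rho(1) = -0.0751

For an MA(q) process with theta_0 = 1, the autocovariance is
  gamma(k) = sigma^2 * sum_{i=0..q-k} theta_i * theta_{i+k},
and rho(k) = gamma(k) / gamma(0). Sigma^2 cancels.
  numerator   = (1)*(-0.111) + (-0.111)*(-0.267) = -0.081363.
  denominator = (1)^2 + (-0.111)^2 + (-0.267)^2 = 1.08361.
  rho(1) = -0.081363 / 1.08361 = -0.0751.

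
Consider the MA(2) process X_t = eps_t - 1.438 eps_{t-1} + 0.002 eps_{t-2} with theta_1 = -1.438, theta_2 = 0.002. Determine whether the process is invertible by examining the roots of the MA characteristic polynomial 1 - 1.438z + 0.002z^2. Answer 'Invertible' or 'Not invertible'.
\text{Not invertible}

The MA(q) characteristic polynomial is P(z) = 1 - 1.438z + 0.002z^2.
Invertibility requires all roots to lie outside the unit circle, i.e. |z| > 1 for every root.
Set 1 + (-1.438) z + (0.002) z^2 = 0, i.e. a z^2 + b z + c = 0 with a = 0.002, b = -1.438, c = 1.
Discriminant D = b^2 - 4ac = (-1.438)^2 - 4*(0.002)*1 = 2.067844 - (0.008) = 2.059844.
D >= 0, so the roots are real: z = (-b +/- sqrt(D)) / (2a) = (1.438 +/- 1.435216) / (0.004).
  z_1 = (1.438 + 1.435216) / (0.004) = 718.3039,   |z_1| = 718.3039.
  z_2 = (1.438 - 1.435216) / (0.004) = 0.6961,   |z_2| = 0.6961.
Moduli of all roots: 718.3039, 0.6961.
All moduli strictly greater than 1? No.
Verdict: Not invertible.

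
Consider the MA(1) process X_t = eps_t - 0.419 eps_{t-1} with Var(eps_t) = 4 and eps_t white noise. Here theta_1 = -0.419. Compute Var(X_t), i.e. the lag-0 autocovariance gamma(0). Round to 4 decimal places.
\gamma(0) = 4.7022

For an MA(q) process X_t = eps_t + sum_i theta_i eps_{t-i} with
Var(eps_t) = sigma^2, the variance is
  gamma(0) = sigma^2 * (1 + sum_i theta_i^2).
  sum_i theta_i^2 = (-0.419)^2 = 0.175561.
  gamma(0) = 4 * (1 + 0.175561) = 4 * 1.175561 = 4.702244, which rounds to 4.7022.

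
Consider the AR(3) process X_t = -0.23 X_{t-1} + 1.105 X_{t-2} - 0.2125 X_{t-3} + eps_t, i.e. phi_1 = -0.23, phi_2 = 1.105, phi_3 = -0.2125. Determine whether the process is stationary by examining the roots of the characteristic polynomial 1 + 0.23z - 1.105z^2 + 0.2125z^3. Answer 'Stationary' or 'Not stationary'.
\text{Not stationary}

The AR(p) characteristic polynomial is P(z) = 1 + 0.23z - 1.105z^2 + 0.2125z^3.
Stationarity requires all roots to lie outside the unit circle, i.e. |z| > 1 for every root.
Degree 3: look for a simple real root z0 first, then factor out (1 - z/z0) and solve the remaining quadratic.
Testing z0 = -0.8: P(-0.8) = 1 + (0.23)(-0.8) + (-1.105)(-0.8)^2 + (0.2125)(-0.8)^3
  = 1 + (-0.184) + (-0.7072) + (-0.1088) = 0.  So z_0 = -0.8 is a root, |z_0| = 0.8.
Divide out the factor (1 + 1.25 z) = (1 - z/z0) (since 1/z0 = -1.25):
  P(z) = (1 + 1.25 z)(1 + (-1.02) z + (0.17) z^2)
  [check: z-coef -1.02 - (-1.25) = 0.23; z^2-coef 0.17 - (-1.25)(-1.02) = -1.105; z^3-coef -(-1.25)(0.17) = 0.2125.]
Remaining roots from the quadratic factor 1 + (-1.02) z + (0.17) z^2:
  Set 1 + (-1.02) z + (0.17) z^2 = 0, i.e. a z^2 + b z + c = 0 with a = 0.17, b = -1.02, c = 1.
  Discriminant D = b^2 - 4ac = (-1.02)^2 - 4*(0.17)*1 = 1.0404 - (0.68) = 0.3604.
  D >= 0, so the roots are real: z = (-b +/- sqrt(D)) / (2a) = (1.02 +/- 0.600333) / (0.34).
    z_1 = (1.02 + 0.600333) / (0.34) = 4.7657,   |z_1| = 4.7657.
    z_2 = (1.02 - 0.600333) / (0.34) = 1.2343,   |z_2| = 1.2343.
Moduli of all roots: 0.8000, 4.7657, 1.2343.
All moduli strictly greater than 1? No.
Verdict: Not stationary.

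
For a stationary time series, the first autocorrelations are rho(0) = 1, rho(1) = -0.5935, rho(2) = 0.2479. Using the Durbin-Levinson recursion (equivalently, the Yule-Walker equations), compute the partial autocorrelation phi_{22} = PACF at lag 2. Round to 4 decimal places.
\phi_{22} = -0.1611

The PACF at lag k is phi_{kk}, the last component of the solution
to the Yule-Walker system G_k phi = r_k where
  (G_k)_{ij} = rho(|i - j|), (r_k)_i = rho(i), i,j = 1..k.
Equivalently, Durbin-Levinson gives phi_{kk} iteratively:
  phi_{11} = rho(1)
  phi_{kk} = [rho(k) - sum_{j=1..k-1} phi_{k-1,j} rho(k-j)]
            / [1 - sum_{j=1..k-1} phi_{k-1,j} rho(j)],
  phi_{k,j} = phi_{k-1,j} - phi_{kk} phi_{k-1,k-j},  j = 1..k-1.
Step k = 1:
  phi_11 = rho(1) = -0.5935.
Step k = 2:
  phi_22 = [rho(2) - phi_11 rho(1)] / [1 - phi_11 rho(1)] = [0.2479 - (-0.5935)(-0.5935)] / [1 - (-0.5935)(-0.5935)]
         = -0.10434225 / 0.64775775 = -0.1611.
Therefore phi_{22} = -0.1611.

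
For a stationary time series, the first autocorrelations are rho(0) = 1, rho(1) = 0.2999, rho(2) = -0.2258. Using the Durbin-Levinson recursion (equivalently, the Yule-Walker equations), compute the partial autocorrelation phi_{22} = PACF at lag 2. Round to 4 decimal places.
\phi_{22} = -0.3469

The PACF at lag k is phi_{kk}, the last component of the solution
to the Yule-Walker system G_k phi = r_k where
  (G_k)_{ij} = rho(|i - j|), (r_k)_i = rho(i), i,j = 1..k.
Equivalently, Durbin-Levinson gives phi_{kk} iteratively:
  phi_{11} = rho(1)
  phi_{kk} = [rho(k) - sum_{j=1..k-1} phi_{k-1,j} rho(k-j)]
            / [1 - sum_{j=1..k-1} phi_{k-1,j} rho(j)],
  phi_{k,j} = phi_{k-1,j} - phi_{kk} phi_{k-1,k-j},  j = 1..k-1.
Step k = 1:
  phi_11 = rho(1) = 0.2999.
Step k = 2:
  phi_22 = [rho(2) - phi_11 rho(1)] / [1 - phi_11 rho(1)] = [-0.2258 - (0.2999)(0.2999)] / [1 - (0.2999)(0.2999)]
         = -0.31574001 / 0.91005999 = -0.3469.
Therefore phi_{22} = -0.3469.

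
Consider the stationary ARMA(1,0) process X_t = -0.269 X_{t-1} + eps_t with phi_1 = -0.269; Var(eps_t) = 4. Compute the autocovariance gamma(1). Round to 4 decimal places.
\gamma(1) = -1.1599

Multiply the model equation by X_{t-k} and take expectations. With theta_0 = psi_0 = 1 and psi_j the MA(infinity) weights, this gives
  gamma(k) - sum_i phi_i gamma(k-i) = c_k,
  c_k = sigma^2 * sum_{j=k..q} theta_j psi_{j-k}   (c_k = 0 for k > q),
using gamma(-m) = gamma(m).
Pure AR (q = 0): c_0 = sigma^2 = 4, c_k = 0 for k >= 1.
Equations for k = 0 and k = 1 (AR order 1):
  gamma(0) = phi_1 gamma(1) + c_0
  gamma(1) = phi_1 gamma(0) + c_1
Substituting the second into the first: gamma(0) (1 - phi_1^2) = c_0 + phi_1 c_1, so
  gamma(0) = c_0 / (1 - phi_1^2) = 4 / (1 - (-0.269)^2) = 4 / 0.927639 = 4.312022.
  gamma(1) = phi_1 gamma(0) = (-0.269)(4.312022) = -1.159934.
Therefore gamma(1) = -1.1599 (to 4 decimal places).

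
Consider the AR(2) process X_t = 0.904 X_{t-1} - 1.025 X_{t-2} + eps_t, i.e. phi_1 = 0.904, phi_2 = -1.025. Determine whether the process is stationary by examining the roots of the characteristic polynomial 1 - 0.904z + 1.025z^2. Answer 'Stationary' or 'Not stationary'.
\text{Not stationary}

The AR(p) characteristic polynomial is P(z) = 1 - 0.904z + 1.025z^2.
Stationarity requires all roots to lie outside the unit circle, i.e. |z| > 1 for every root.
Set 1 + (-0.904) z + (1.025) z^2 = 0, i.e. a z^2 + b z + c = 0 with a = 1.025, b = -0.904, c = 1.
Discriminant D = b^2 - 4ac = (-0.904)^2 - 4*(1.025)*1 = 0.817216 - (4.1) = -3.282784.
D < 0, so the roots are the complex-conjugate pair z = (-b +/- i sqrt(-D)) / (2a) = 0.441 +/- 0.8838i.
For a conjugate pair |z|^2 = z * conj(z) = (product of roots) = c/a = 1/(1.025) = 0.97561, so |z| = sqrt(0.97561) = 0.9877 for both roots.
Moduli of all roots: 0.9877, 0.9877.
All moduli strictly greater than 1? No.
Verdict: Not stationary.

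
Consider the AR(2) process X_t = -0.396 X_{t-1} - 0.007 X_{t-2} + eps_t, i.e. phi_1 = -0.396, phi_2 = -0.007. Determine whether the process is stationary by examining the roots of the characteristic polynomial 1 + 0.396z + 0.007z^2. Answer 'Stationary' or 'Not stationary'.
\text{Stationary}

The AR(p) characteristic polynomial is P(z) = 1 + 0.396z + 0.007z^2.
Stationarity requires all roots to lie outside the unit circle, i.e. |z| > 1 for every root.
Set 1 + (0.396) z + (0.007) z^2 = 0, i.e. a z^2 + b z + c = 0 with a = 0.007, b = 0.396, c = 1.
Discriminant D = b^2 - 4ac = (0.396)^2 - 4*(0.007)*1 = 0.156816 - (0.028) = 0.128816.
D >= 0, so the roots are real: z = (-b +/- sqrt(D)) / (2a) = (-0.396 +/- 0.358909) / (0.014).
  z_1 = (-0.396 + 0.358909) / (0.014) = -2.6493,   |z_1| = 2.6493.
  z_2 = (-0.396 - 0.358909) / (0.014) = -53.9221,   |z_2| = 53.9221.
Moduli of all roots: 2.6493, 53.9221.
All moduli strictly greater than 1? Yes.
Verdict: Stationary.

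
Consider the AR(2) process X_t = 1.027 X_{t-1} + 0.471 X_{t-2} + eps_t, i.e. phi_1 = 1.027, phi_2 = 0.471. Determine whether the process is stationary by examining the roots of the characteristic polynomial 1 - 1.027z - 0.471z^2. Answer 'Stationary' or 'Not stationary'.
\text{Not stationary}

The AR(p) characteristic polynomial is P(z) = 1 - 1.027z - 0.471z^2.
Stationarity requires all roots to lie outside the unit circle, i.e. |z| > 1 for every root.
Set 1 + (-1.027) z + (-0.471) z^2 = 0, i.e. a z^2 + b z + c = 0 with a = -0.471, b = -1.027, c = 1.
Discriminant D = b^2 - 4ac = (-1.027)^2 - 4*(-0.471)*1 = 1.054729 - (-1.884) = 2.938729.
D >= 0, so the roots are real: z = (-b +/- sqrt(D)) / (2a) = (1.027 +/- 1.714272) / (-0.942).
  z_1 = (1.027 + 1.714272) / (-0.942) = -2.9101,   |z_1| = 2.9101.
  z_2 = (1.027 - 1.714272) / (-0.942) = 0.7296,   |z_2| = 0.7296.
Moduli of all roots: 2.9101, 0.7296.
All moduli strictly greater than 1? No.
Verdict: Not stationary.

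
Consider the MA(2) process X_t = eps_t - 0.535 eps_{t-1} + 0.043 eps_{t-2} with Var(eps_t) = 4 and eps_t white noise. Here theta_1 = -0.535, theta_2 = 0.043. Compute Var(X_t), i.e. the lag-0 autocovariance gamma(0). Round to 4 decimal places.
\gamma(0) = 5.1523

For an MA(q) process X_t = eps_t + sum_i theta_i eps_{t-i} with
Var(eps_t) = sigma^2, the variance is
  gamma(0) = sigma^2 * (1 + sum_i theta_i^2).
  sum_i theta_i^2 = (-0.535)^2 + (0.043)^2 = 0.286225 + 0.001849 = 0.288074.
  gamma(0) = 4 * (1 + 0.288074) = 4 * 1.288074 = 5.152296, which rounds to 5.1523.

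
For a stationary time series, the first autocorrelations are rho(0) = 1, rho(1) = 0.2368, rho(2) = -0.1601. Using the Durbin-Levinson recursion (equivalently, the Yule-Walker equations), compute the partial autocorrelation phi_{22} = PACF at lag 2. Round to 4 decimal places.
\phi_{22} = -0.2290

The PACF at lag k is phi_{kk}, the last component of the solution
to the Yule-Walker system G_k phi = r_k where
  (G_k)_{ij} = rho(|i - j|), (r_k)_i = rho(i), i,j = 1..k.
Equivalently, Durbin-Levinson gives phi_{kk} iteratively:
  phi_{11} = rho(1)
  phi_{kk} = [rho(k) - sum_{j=1..k-1} phi_{k-1,j} rho(k-j)]
            / [1 - sum_{j=1..k-1} phi_{k-1,j} rho(j)],
  phi_{k,j} = phi_{k-1,j} - phi_{kk} phi_{k-1,k-j},  j = 1..k-1.
Step k = 1:
  phi_11 = rho(1) = 0.2368.
Step k = 2:
  phi_22 = [rho(2) - phi_11 rho(1)] / [1 - phi_11 rho(1)] = [-0.1601 - (0.2368)(0.2368)] / [1 - (0.2368)(0.2368)]
         = -0.21617424 / 0.94392576 = -0.229.
Therefore phi_{22} = -0.2290.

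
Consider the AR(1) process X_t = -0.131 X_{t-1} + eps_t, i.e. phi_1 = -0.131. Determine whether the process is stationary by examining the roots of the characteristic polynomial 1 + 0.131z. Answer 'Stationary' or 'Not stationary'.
\text{Stationary}

The AR(p) characteristic polynomial is P(z) = 1 + 0.131z.
Stationarity requires all roots to lie outside the unit circle, i.e. |z| > 1 for every root.
This is linear in z: 1 + (0.131) z = 0  =>  z = -1/(0.131) = -7.633588,  |z| = 7.633588.
Moduli of all roots: 7.6336.
All moduli strictly greater than 1? Yes.
Verdict: Stationary.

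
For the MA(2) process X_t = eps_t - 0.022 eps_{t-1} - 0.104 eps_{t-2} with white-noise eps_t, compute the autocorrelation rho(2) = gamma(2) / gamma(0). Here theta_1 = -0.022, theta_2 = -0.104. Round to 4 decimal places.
\rho(2) = -0.1028

For an MA(q) process with theta_0 = 1, the autocovariance is
  gamma(k) = sigma^2 * sum_{i=0..q-k} theta_i * theta_{i+k},
and rho(k) = gamma(k) / gamma(0). Sigma^2 cancels.
  numerator   = (1)*(-0.104) = -0.104.
  denominator = (1)^2 + (-0.022)^2 + (-0.104)^2 = 1.0113.
  rho(2) = -0.104 / 1.0113 = -0.1028.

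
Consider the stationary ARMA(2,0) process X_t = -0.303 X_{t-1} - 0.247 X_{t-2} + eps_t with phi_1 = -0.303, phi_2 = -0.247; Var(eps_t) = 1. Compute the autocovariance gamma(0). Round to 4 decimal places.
\gamma(0) = 1.1318

Multiply the model equation by X_{t-k} and take expectations. With theta_0 = psi_0 = 1 and psi_j the MA(infinity) weights, this gives
  gamma(k) - sum_i phi_i gamma(k-i) = c_k,
  c_k = sigma^2 * sum_{j=k..q} theta_j psi_{j-k}   (c_k = 0 for k > q),
using gamma(-m) = gamma(m).
Pure AR (q = 0): c_0 = sigma^2 = 1, c_k = 0 for k >= 1.
Equations for k = 0, 1, 2 (AR order 2, c_2 = 0):
  (E0) gamma(0) = phi_1 gamma(1) + phi_2 gamma(2) + c_0
  (E1) gamma(1) = phi_1 gamma(0) + phi_2 gamma(1) + c_1
  (E2) gamma(2) = phi_1 gamma(1) + phi_2 gamma(0)
From (E1): gamma(1) = A gamma(0) + B with
  A = phi_1 / (1 - phi_2) = -0.303 / 1.247 = -0.242983,   B = c_1 / (1 - phi_2) = 0 / 1.247 = 0.
Insert (E2) into (E0): gamma(0) (1 - phi_2^2) = phi_1 (1 + phi_2) gamma(1) + c_0.
  phi_1 (1 + phi_2) = (-0.303)(0.753) = -0.228159,   1 - phi_2^2 = 0.938991.
Replace gamma(1) by A gamma(0) + B and collect gamma(0):
  gamma(0) [0.938991 - (-0.228159)(-0.242983)] = c_0 = 1
  gamma(0) * 0.883552 = 1
  gamma(0) = 1 / 0.883552 = 1.131795.
Therefore gamma(0) = 1.1318 (to 4 decimal places).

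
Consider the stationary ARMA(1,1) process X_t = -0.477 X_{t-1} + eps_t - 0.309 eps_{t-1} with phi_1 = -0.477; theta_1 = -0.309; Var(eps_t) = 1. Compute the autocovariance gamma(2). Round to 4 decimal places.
\gamma(2) = 0.5569

Multiply the model equation by X_{t-k} and take expectations. With theta_0 = psi_0 = 1 and psi_j the MA(infinity) weights, this gives
  gamma(k) - sum_i phi_i gamma(k-i) = c_k,
  c_k = sigma^2 * sum_{j=k..q} theta_j psi_{j-k}   (c_k = 0 for k > q),
using gamma(-m) = gamma(m).
psi-weights needed (psi_j = theta_j + sum_i phi_i psi_{j-i}):
  psi_1 = theta_1 + phi_1 = -0.309 + (-0.477) = -0.786
Right-hand sides:
  c_0 = sigma^2 (1 + theta_1 psi_1) = 1 * (1 + (-0.309)(-0.786)) = 1 * 1.242874 = 1.242874
  c_1 = sigma^2 theta_1 = 1 * (-0.309) = -0.309
  c_2 = 0
Equations for k = 0 and k = 1 (AR order 1):
  gamma(0) = phi_1 gamma(1) + c_0
  gamma(1) = phi_1 gamma(0) + c_1
Substituting the second into the first: gamma(0) (1 - phi_1^2) = c_0 + phi_1 c_1, so
  gamma(0) = (c_0 + phi_1 c_1) / (1 - phi_1^2) = (1.242874 + (-0.477)(-0.309)) / (1 - (-0.477)^2) = 1.390267 / 0.772471 = 1.799766.
  gamma(1) = phi_1 gamma(0) + c_1 = (-0.477)(1.799766) + (-0.309) = -1.167488.
For k = 2 (> q): gamma(2) = phi_1 gamma(1) = (-0.477)(-1.167488) = 0.556892.
Therefore gamma(2) = 0.5569 (to 4 decimal places).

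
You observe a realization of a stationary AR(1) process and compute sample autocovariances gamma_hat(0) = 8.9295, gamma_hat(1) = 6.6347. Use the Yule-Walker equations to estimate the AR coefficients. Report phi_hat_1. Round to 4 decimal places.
\hat\phi_{1} = 0.7430

The Yule-Walker equations for an AR(p) process read, in matrix form,
  Gamma_p phi = r_p,   with   (Gamma_p)_{ij} = gamma(|i - j|),
                       (r_p)_i = gamma(i),   i,j = 1..p.
Substitute the sample gammas (Toeplitz matrix and right-hand side of size 1):
  Gamma_p = [[8.9295]]
  r_p     = [6.6347]
With p = 1 this is the single equation gamma(0) phi_1 = gamma(1):
  phi_hat_1 = gamma(1) / gamma(0) = 6.6347 / 8.9295 = 0.7430.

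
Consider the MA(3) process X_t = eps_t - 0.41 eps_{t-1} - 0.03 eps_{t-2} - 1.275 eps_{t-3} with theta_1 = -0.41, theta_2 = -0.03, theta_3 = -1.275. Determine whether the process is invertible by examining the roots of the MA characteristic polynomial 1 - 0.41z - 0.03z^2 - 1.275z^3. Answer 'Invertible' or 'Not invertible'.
\text{Not invertible}

The MA(q) characteristic polynomial is P(z) = 1 - 0.41z - 0.03z^2 - 1.275z^3.
Invertibility requires all roots to lie outside the unit circle, i.e. |z| > 1 for every root.
Degree 3: look for a simple real root z0 first, then factor out (1 - z/z0) and solve the remaining quadratic.
Testing z0 = 0.8: P(0.8) = 1 + (-0.41)(0.8) + (-0.03)(0.8)^2 + (-1.275)(0.8)^3
  = 1 + (-0.328) + (-0.0192) + (-0.6528) = 0.  So z_0 = 0.8 is a root, |z_0| = 0.8.
Divide out the factor (1 - 1.25 z) = (1 - z/z0) (since 1/z0 = 1.25):
  P(z) = (1 - 1.25 z)(1 + (0.84) z + (1.02) z^2)
  [check: z-coef 0.84 - (1.25) = -0.41; z^2-coef 1.02 - (1.25)(0.84) = -0.03; z^3-coef -(1.25)(1.02) = -1.275.]
Remaining roots from the quadratic factor 1 + (0.84) z + (1.02) z^2:
  Set 1 + (0.84) z + (1.02) z^2 = 0, i.e. a z^2 + b z + c = 0 with a = 1.02, b = 0.84, c = 1.
  Discriminant D = b^2 - 4ac = (0.84)^2 - 4*(1.02)*1 = 0.7056 - (4.08) = -3.3744.
  D < 0, so the roots are the complex-conjugate pair z = (-b +/- i sqrt(-D)) / (2a) = -0.4118 +/- 0.9005i.
  For a conjugate pair |z|^2 = z * conj(z) = (product of roots) = c/a = 1/(1.02) = 0.980392, so |z| = sqrt(0.980392) = 0.9901 for both roots.
Moduli of all roots: 0.8000, 0.9901, 0.9901.
All moduli strictly greater than 1? No.
Verdict: Not invertible.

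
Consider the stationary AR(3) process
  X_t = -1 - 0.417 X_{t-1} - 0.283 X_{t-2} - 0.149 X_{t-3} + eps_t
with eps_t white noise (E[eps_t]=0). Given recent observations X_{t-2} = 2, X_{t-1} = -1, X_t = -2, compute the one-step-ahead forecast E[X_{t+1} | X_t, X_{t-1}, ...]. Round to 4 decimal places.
E[X_{t+1} \mid \mathcal F_t] = -0.1810

For an AR(p) model X_t = c + sum_i phi_i X_{t-i} + eps_t, the
one-step-ahead conditional mean is
  E[X_{t+1} | X_t, ...] = c + sum_i phi_i X_{t+1-i}.
Substitute known values:
  E[X_{t+1} | ...] = -1 + (-0.417) * (-2) + (-0.283) * (-1) + (-0.149) * (2)
                   = -0.1810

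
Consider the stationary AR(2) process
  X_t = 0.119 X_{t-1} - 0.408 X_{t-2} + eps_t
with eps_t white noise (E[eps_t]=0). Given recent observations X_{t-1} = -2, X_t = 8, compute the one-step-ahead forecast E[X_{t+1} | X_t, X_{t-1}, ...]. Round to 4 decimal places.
E[X_{t+1} \mid \mathcal F_t] = 1.7680

For an AR(p) model X_t = c + sum_i phi_i X_{t-i} + eps_t, the
one-step-ahead conditional mean is
  E[X_{t+1} | X_t, ...] = c + sum_i phi_i X_{t+1-i}.
Substitute known values:
  E[X_{t+1} | ...] = (0.119) * (8) + (-0.408) * (-2)
                   = 1.7680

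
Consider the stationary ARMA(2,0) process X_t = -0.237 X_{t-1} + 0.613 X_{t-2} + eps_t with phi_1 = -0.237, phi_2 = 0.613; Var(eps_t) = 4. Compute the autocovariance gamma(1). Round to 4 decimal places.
\gamma(1) = -6.2791

Multiply the model equation by X_{t-k} and take expectations. With theta_0 = psi_0 = 1 and psi_j the MA(infinity) weights, this gives
  gamma(k) - sum_i phi_i gamma(k-i) = c_k,
  c_k = sigma^2 * sum_{j=k..q} theta_j psi_{j-k}   (c_k = 0 for k > q),
using gamma(-m) = gamma(m).
Pure AR (q = 0): c_0 = sigma^2 = 4, c_k = 0 for k >= 1.
Equations for k = 0, 1, 2 (AR order 2, c_2 = 0):
  (E0) gamma(0) = phi_1 gamma(1) + phi_2 gamma(2) + c_0
  (E1) gamma(1) = phi_1 gamma(0) + phi_2 gamma(1) + c_1
  (E2) gamma(2) = phi_1 gamma(1) + phi_2 gamma(0)
From (E1): gamma(1) = A gamma(0) + B with
  A = phi_1 / (1 - phi_2) = -0.237 / 0.387 = -0.612403,   B = c_1 / (1 - phi_2) = 0 / 0.387 = 0.
Insert (E2) into (E0): gamma(0) (1 - phi_2^2) = phi_1 (1 + phi_2) gamma(1) + c_0.
  phi_1 (1 + phi_2) = (-0.237)(1.613) = -0.382281,   1 - phi_2^2 = 0.624231.
Replace gamma(1) by A gamma(0) + B and collect gamma(0):
  gamma(0) [0.624231 - (-0.382281)(-0.612403)] = c_0 = 4
  gamma(0) * 0.390121 = 4
  gamma(0) = 4 / 0.390121 = 10.253231.
  gamma(1) = A gamma(0) = (-0.612403)(10.253231) = -6.27911.
Therefore gamma(1) = -6.2791 (to 4 decimal places).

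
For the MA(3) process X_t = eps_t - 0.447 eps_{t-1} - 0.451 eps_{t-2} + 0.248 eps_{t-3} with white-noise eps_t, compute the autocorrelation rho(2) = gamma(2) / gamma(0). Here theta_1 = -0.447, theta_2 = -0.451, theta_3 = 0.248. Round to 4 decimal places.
\rho(2) = -0.3836

For an MA(q) process with theta_0 = 1, the autocovariance is
  gamma(k) = sigma^2 * sum_{i=0..q-k} theta_i * theta_{i+k},
and rho(k) = gamma(k) / gamma(0). Sigma^2 cancels.
  numerator   = (1)*(-0.451) + (-0.447)*(0.248) = -0.561856.
  denominator = (1)^2 + (-0.447)^2 + (-0.451)^2 + (0.248)^2 = 1.464714.
  rho(2) = -0.561856 / 1.464714 = -0.3836.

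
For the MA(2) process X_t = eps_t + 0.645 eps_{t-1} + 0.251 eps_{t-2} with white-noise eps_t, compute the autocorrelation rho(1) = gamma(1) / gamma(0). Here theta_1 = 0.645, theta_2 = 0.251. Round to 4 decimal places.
\rho(1) = 0.5456

For an MA(q) process with theta_0 = 1, the autocovariance is
  gamma(k) = sigma^2 * sum_{i=0..q-k} theta_i * theta_{i+k},
and rho(k) = gamma(k) / gamma(0). Sigma^2 cancels.
  numerator   = (1)*(0.645) + (0.645)*(0.251) = 0.806895.
  denominator = (1)^2 + (0.645)^2 + (0.251)^2 = 1.479026.
  rho(1) = 0.806895 / 1.479026 = 0.5456.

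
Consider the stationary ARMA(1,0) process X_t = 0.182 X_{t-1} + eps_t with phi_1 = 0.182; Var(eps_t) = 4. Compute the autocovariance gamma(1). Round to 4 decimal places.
\gamma(1) = 0.7529

Multiply the model equation by X_{t-k} and take expectations. With theta_0 = psi_0 = 1 and psi_j the MA(infinity) weights, this gives
  gamma(k) - sum_i phi_i gamma(k-i) = c_k,
  c_k = sigma^2 * sum_{j=k..q} theta_j psi_{j-k}   (c_k = 0 for k > q),
using gamma(-m) = gamma(m).
Pure AR (q = 0): c_0 = sigma^2 = 4, c_k = 0 for k >= 1.
Equations for k = 0 and k = 1 (AR order 1):
  gamma(0) = phi_1 gamma(1) + c_0
  gamma(1) = phi_1 gamma(0) + c_1
Substituting the second into the first: gamma(0) (1 - phi_1^2) = c_0 + phi_1 c_1, so
  gamma(0) = c_0 / (1 - phi_1^2) = 4 / (1 - (0.182)^2) = 4 / 0.966876 = 4.137035.
  gamma(1) = phi_1 gamma(0) = (0.182)(4.137035) = 0.75294.
Therefore gamma(1) = 0.7529 (to 4 decimal places).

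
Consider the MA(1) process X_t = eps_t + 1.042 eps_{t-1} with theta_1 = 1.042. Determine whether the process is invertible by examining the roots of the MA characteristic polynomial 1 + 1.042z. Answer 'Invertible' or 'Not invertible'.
\text{Not invertible}

The MA(q) characteristic polynomial is P(z) = 1 + 1.042z.
Invertibility requires all roots to lie outside the unit circle, i.e. |z| > 1 for every root.
This is linear in z: 1 + (1.042) z = 0  =>  z = -1/(1.042) = -0.959693,  |z| = 0.959693.
Moduli of all roots: 0.9597.
All moduli strictly greater than 1? No.
Verdict: Not invertible.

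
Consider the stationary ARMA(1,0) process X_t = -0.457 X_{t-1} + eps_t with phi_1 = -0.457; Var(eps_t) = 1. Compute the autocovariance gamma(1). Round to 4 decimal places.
\gamma(1) = -0.5776

Multiply the model equation by X_{t-k} and take expectations. With theta_0 = psi_0 = 1 and psi_j the MA(infinity) weights, this gives
  gamma(k) - sum_i phi_i gamma(k-i) = c_k,
  c_k = sigma^2 * sum_{j=k..q} theta_j psi_{j-k}   (c_k = 0 for k > q),
using gamma(-m) = gamma(m).
Pure AR (q = 0): c_0 = sigma^2 = 1, c_k = 0 for k >= 1.
Equations for k = 0 and k = 1 (AR order 1):
  gamma(0) = phi_1 gamma(1) + c_0
  gamma(1) = phi_1 gamma(0) + c_1
Substituting the second into the first: gamma(0) (1 - phi_1^2) = c_0 + phi_1 c_1, so
  gamma(0) = c_0 / (1 - phi_1^2) = 1 / (1 - (-0.457)^2) = 1 / 0.791151 = 1.263981.
  gamma(1) = phi_1 gamma(0) = (-0.457)(1.263981) = -0.577639.
Therefore gamma(1) = -0.5776 (to 4 decimal places).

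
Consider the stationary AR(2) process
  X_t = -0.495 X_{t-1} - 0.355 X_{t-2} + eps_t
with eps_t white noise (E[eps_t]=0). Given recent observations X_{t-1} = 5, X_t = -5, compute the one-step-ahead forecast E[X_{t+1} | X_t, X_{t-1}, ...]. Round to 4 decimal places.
E[X_{t+1} \mid \mathcal F_t] = 0.7000

For an AR(p) model X_t = c + sum_i phi_i X_{t-i} + eps_t, the
one-step-ahead conditional mean is
  E[X_{t+1} | X_t, ...] = c + sum_i phi_i X_{t+1-i}.
Substitute known values:
  E[X_{t+1} | ...] = (-0.495) * (-5) + (-0.355) * (5)
                   = 0.7000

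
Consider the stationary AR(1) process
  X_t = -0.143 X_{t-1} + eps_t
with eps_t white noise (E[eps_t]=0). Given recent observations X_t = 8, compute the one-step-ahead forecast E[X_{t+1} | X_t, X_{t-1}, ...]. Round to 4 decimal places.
E[X_{t+1} \mid \mathcal F_t] = -1.1440

For an AR(p) model X_t = c + sum_i phi_i X_{t-i} + eps_t, the
one-step-ahead conditional mean is
  E[X_{t+1} | X_t, ...] = c + sum_i phi_i X_{t+1-i}.
Substitute known values:
  E[X_{t+1} | ...] = (-0.143) * (8)
                   = -1.1440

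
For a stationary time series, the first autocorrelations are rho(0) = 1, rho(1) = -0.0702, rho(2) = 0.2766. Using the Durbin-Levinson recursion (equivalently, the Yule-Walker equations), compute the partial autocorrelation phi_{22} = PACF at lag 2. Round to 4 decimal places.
\phi_{22} = 0.2730

The PACF at lag k is phi_{kk}, the last component of the solution
to the Yule-Walker system G_k phi = r_k where
  (G_k)_{ij} = rho(|i - j|), (r_k)_i = rho(i), i,j = 1..k.
Equivalently, Durbin-Levinson gives phi_{kk} iteratively:
  phi_{11} = rho(1)
  phi_{kk} = [rho(k) - sum_{j=1..k-1} phi_{k-1,j} rho(k-j)]
            / [1 - sum_{j=1..k-1} phi_{k-1,j} rho(j)],
  phi_{k,j} = phi_{k-1,j} - phi_{kk} phi_{k-1,k-j},  j = 1..k-1.
Step k = 1:
  phi_11 = rho(1) = -0.0702.
Step k = 2:
  phi_22 = [rho(2) - phi_11 rho(1)] / [1 - phi_11 rho(1)] = [0.2766 - (-0.0702)(-0.0702)] / [1 - (-0.0702)(-0.0702)]
         = 0.27167196 / 0.99507196 = 0.273.
Therefore phi_{22} = 0.2730.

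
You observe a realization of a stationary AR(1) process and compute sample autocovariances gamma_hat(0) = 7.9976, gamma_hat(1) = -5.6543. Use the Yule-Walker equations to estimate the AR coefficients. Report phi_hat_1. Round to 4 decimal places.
\hat\phi_{1} = -0.7070

The Yule-Walker equations for an AR(p) process read, in matrix form,
  Gamma_p phi = r_p,   with   (Gamma_p)_{ij} = gamma(|i - j|),
                       (r_p)_i = gamma(i),   i,j = 1..p.
Substitute the sample gammas (Toeplitz matrix and right-hand side of size 1):
  Gamma_p = [[7.9976]]
  r_p     = [-5.6543]
With p = 1 this is the single equation gamma(0) phi_1 = gamma(1):
  phi_hat_1 = gamma(1) / gamma(0) = -5.6543 / 7.9976 = -0.7070.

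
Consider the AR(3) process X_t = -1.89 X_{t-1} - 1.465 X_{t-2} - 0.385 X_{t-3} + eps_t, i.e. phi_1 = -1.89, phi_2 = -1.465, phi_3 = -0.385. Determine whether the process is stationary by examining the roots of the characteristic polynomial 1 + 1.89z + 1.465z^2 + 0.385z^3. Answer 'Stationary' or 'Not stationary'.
\text{Stationary}

The AR(p) characteristic polynomial is P(z) = 1 + 1.89z + 1.465z^2 + 0.385z^3.
Stationarity requires all roots to lie outside the unit circle, i.e. |z| > 1 for every root.
Degree 3: look for a simple real root z0 first, then factor out (1 - z/z0) and solve the remaining quadratic.
Testing z0 = -2: P(-2) = 1 + (1.89)(-2) + (1.465)(-2)^2 + (0.385)(-2)^3
  = 1 + (-3.78) + (5.86) + (-3.08) = 0.  So z_0 = -2 is a root, |z_0| = 2.
Divide out the factor (1 + 0.5 z) = (1 - z/z0) (since 1/z0 = -0.5):
  P(z) = (1 + 0.5 z)(1 + (1.39) z + (0.77) z^2)
  [check: z-coef 1.39 - (-0.5) = 1.89; z^2-coef 0.77 - (-0.5)(1.39) = 1.465; z^3-coef -(-0.5)(0.77) = 0.385.]
Remaining roots from the quadratic factor 1 + (1.39) z + (0.77) z^2:
  Set 1 + (1.39) z + (0.77) z^2 = 0, i.e. a z^2 + b z + c = 0 with a = 0.77, b = 1.39, c = 1.
  Discriminant D = b^2 - 4ac = (1.39)^2 - 4*(0.77)*1 = 1.9321 - (3.08) = -1.1479.
  D < 0, so the roots are the complex-conjugate pair z = (-b +/- i sqrt(-D)) / (2a) = -0.9026 +/- 0.6957i.
  For a conjugate pair |z|^2 = z * conj(z) = (product of roots) = c/a = 1/(0.77) = 1.298701, so |z| = sqrt(1.298701) = 1.1396 for both roots.
Moduli of all roots: 2.0000, 1.1396, 1.1396.
All moduli strictly greater than 1? Yes.
Verdict: Stationary.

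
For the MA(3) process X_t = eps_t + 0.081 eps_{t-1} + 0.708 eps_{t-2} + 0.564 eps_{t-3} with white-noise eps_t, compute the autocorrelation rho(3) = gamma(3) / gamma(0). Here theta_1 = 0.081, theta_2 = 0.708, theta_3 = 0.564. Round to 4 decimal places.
\rho(3) = 0.3089

For an MA(q) process with theta_0 = 1, the autocovariance is
  gamma(k) = sigma^2 * sum_{i=0..q-k} theta_i * theta_{i+k},
and rho(k) = gamma(k) / gamma(0). Sigma^2 cancels.
  numerator   = (1)*(0.564) = 0.564.
  denominator = (1)^2 + (0.081)^2 + (0.708)^2 + (0.564)^2 = 1.825921.
  rho(3) = 0.564 / 1.825921 = 0.3089.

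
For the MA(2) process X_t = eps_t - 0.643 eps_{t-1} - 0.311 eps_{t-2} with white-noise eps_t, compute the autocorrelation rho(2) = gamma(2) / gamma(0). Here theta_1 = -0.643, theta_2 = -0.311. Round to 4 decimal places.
\rho(2) = -0.2059

For an MA(q) process with theta_0 = 1, the autocovariance is
  gamma(k) = sigma^2 * sum_{i=0..q-k} theta_i * theta_{i+k},
and rho(k) = gamma(k) / gamma(0). Sigma^2 cancels.
  numerator   = (1)*(-0.311) = -0.311.
  denominator = (1)^2 + (-0.643)^2 + (-0.311)^2 = 1.51017.
  rho(2) = -0.311 / 1.51017 = -0.2059.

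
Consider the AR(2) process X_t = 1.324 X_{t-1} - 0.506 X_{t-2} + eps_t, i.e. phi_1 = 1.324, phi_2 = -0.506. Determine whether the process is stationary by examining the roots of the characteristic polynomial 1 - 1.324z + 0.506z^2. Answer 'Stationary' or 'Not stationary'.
\text{Stationary}

The AR(p) characteristic polynomial is P(z) = 1 - 1.324z + 0.506z^2.
Stationarity requires all roots to lie outside the unit circle, i.e. |z| > 1 for every root.
Set 1 + (-1.324) z + (0.506) z^2 = 0, i.e. a z^2 + b z + c = 0 with a = 0.506, b = -1.324, c = 1.
Discriminant D = b^2 - 4ac = (-1.324)^2 - 4*(0.506)*1 = 1.752976 - (2.024) = -0.271024.
D < 0, so the roots are the complex-conjugate pair z = (-b +/- i sqrt(-D)) / (2a) = 1.3083 +/- 0.5144i.
For a conjugate pair |z|^2 = z * conj(z) = (product of roots) = c/a = 1/(0.506) = 1.976285, so |z| = sqrt(1.976285) = 1.4058 for both roots.
Moduli of all roots: 1.4058, 1.4058.
All moduli strictly greater than 1? Yes.
Verdict: Stationary.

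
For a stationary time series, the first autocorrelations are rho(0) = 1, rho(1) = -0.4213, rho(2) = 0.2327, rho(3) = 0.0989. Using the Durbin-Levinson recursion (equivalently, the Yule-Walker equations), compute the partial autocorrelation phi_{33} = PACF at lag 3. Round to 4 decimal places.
\phi_{33} = 0.2670

The PACF at lag k is phi_{kk}, the last component of the solution
to the Yule-Walker system G_k phi = r_k where
  (G_k)_{ij} = rho(|i - j|), (r_k)_i = rho(i), i,j = 1..k.
Equivalently, Durbin-Levinson gives phi_{kk} iteratively:
  phi_{11} = rho(1)
  phi_{kk} = [rho(k) - sum_{j=1..k-1} phi_{k-1,j} rho(k-j)]
            / [1 - sum_{j=1..k-1} phi_{k-1,j} rho(j)],
  phi_{k,j} = phi_{k-1,j} - phi_{kk} phi_{k-1,k-j},  j = 1..k-1.
Step k = 1:
  phi_11 = rho(1) = -0.4213.
Step k = 2:
  phi_22 = [rho(2) - phi_11 rho(1)] / [1 - phi_11 rho(1)] = [0.2327 - (-0.4213)(-0.4213)] / [1 - (-0.4213)(-0.4213)]
         = 0.05520631 / 0.82250631 = 0.06712.
  Update: phi_21 = phi_11 - phi_22 phi_11 = -0.4213 - (0.06712)(-0.4213) = -0.393023.
Step k = 3:
  phi_33 = [rho(3) - phi_21 rho(2) - phi_22 rho(1)] / [1 - phi_21 rho(1) - phi_22 rho(2)]
    numerator   = 0.0989 - (-0.393023)(0.2327) - (0.06712)(-0.4213) = 0.21863383
    denominator = 1 - (-0.393023)(-0.4213) - (0.06712)(0.2327) = 0.81880088
  phi_33 = 0.21863383 / 0.81880088 = 0.267.
Therefore phi_{33} = 0.2670.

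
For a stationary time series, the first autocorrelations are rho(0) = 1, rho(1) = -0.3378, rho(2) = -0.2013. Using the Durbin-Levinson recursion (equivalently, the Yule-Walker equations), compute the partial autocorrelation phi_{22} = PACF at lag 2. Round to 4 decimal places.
\phi_{22} = -0.3560

The PACF at lag k is phi_{kk}, the last component of the solution
to the Yule-Walker system G_k phi = r_k where
  (G_k)_{ij} = rho(|i - j|), (r_k)_i = rho(i), i,j = 1..k.
Equivalently, Durbin-Levinson gives phi_{kk} iteratively:
  phi_{11} = rho(1)
  phi_{kk} = [rho(k) - sum_{j=1..k-1} phi_{k-1,j} rho(k-j)]
            / [1 - sum_{j=1..k-1} phi_{k-1,j} rho(j)],
  phi_{k,j} = phi_{k-1,j} - phi_{kk} phi_{k-1,k-j},  j = 1..k-1.
Step k = 1:
  phi_11 = rho(1) = -0.3378.
Step k = 2:
  phi_22 = [rho(2) - phi_11 rho(1)] / [1 - phi_11 rho(1)] = [-0.2013 - (-0.3378)(-0.3378)] / [1 - (-0.3378)(-0.3378)]
         = -0.31540884 / 0.88589116 = -0.356.
Therefore phi_{22} = -0.3560.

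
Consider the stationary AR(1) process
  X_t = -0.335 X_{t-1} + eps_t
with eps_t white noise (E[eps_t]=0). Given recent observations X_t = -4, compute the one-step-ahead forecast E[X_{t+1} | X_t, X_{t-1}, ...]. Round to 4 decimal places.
E[X_{t+1} \mid \mathcal F_t] = 1.3400

For an AR(p) model X_t = c + sum_i phi_i X_{t-i} + eps_t, the
one-step-ahead conditional mean is
  E[X_{t+1} | X_t, ...] = c + sum_i phi_i X_{t+1-i}.
Substitute known values:
  E[X_{t+1} | ...] = (-0.335) * (-4)
                   = 1.3400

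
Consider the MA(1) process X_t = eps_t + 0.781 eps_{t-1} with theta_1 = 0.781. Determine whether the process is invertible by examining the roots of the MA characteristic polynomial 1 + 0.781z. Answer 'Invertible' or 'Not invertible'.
\text{Invertible}

The MA(q) characteristic polynomial is P(z) = 1 + 0.781z.
Invertibility requires all roots to lie outside the unit circle, i.e. |z| > 1 for every root.
This is linear in z: 1 + (0.781) z = 0  =>  z = -1/(0.781) = -1.28041,  |z| = 1.28041.
Moduli of all roots: 1.2804.
All moduli strictly greater than 1? Yes.
Verdict: Invertible.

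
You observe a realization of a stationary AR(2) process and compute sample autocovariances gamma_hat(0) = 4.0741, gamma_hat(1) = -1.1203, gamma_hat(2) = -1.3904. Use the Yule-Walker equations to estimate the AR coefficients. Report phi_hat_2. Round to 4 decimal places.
\hat\phi_{2} = -0.4510

The Yule-Walker equations for an AR(p) process read, in matrix form,
  Gamma_p phi = r_p,   with   (Gamma_p)_{ij} = gamma(|i - j|),
                       (r_p)_i = gamma(i),   i,j = 1..p.
Substitute the sample gammas (Toeplitz matrix and right-hand side of size 2):
  Gamma_p = [[4.0741, -1.1203], [-1.1203, 4.0741]]
  r_p     = [-1.1203, -1.3904]
Written out:
  4.0741 phi_1 - 1.1203 phi_2 = -1.1203
  -1.1203 phi_1 + 4.0741 phi_2 = -1.3904
Solve by Cramer's rule:
  det = gamma(0)^2 - gamma(1)^2 = (4.0741)^2 - (-1.1203)^2 = 16.59829081 - 1.25507209 = 15.34321872
  phi_hat_1 = [gamma(1) gamma(0) - gamma(1) gamma(2)] / det = [(-1.1203)(4.0741) - (-1.1203)(-1.3904)] / 15.34321872 = -6.12187935 / 15.34321872 = -0.399
  phi_hat_2 = [gamma(0) gamma(2) - gamma(1)^2] / det = [(4.0741)(-1.3904) - (-1.1203)^2] / 15.34321872 = -6.91970073 / 15.34321872 = -0.451
So phi_hat = [-0.3990, -0.4510].
Therefore phi_hat_2 = -0.4510.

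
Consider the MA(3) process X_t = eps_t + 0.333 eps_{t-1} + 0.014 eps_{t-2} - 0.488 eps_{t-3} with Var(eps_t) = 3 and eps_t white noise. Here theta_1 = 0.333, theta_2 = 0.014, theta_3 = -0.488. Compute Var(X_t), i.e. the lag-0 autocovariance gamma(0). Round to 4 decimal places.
\gamma(0) = 4.0477

For an MA(q) process X_t = eps_t + sum_i theta_i eps_{t-i} with
Var(eps_t) = sigma^2, the variance is
  gamma(0) = sigma^2 * (1 + sum_i theta_i^2).
  sum_i theta_i^2 = (0.333)^2 + (0.014)^2 + (-0.488)^2 = 0.110889 + 0.000196 + 0.238144 = 0.349229.
  gamma(0) = 3 * (1 + 0.349229) = 3 * 1.349229 = 4.047687, which rounds to 4.0477.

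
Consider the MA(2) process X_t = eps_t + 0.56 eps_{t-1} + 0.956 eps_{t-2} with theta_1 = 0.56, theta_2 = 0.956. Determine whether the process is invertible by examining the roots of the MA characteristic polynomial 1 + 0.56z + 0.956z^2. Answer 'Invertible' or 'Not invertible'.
\text{Invertible}

The MA(q) characteristic polynomial is P(z) = 1 + 0.56z + 0.956z^2.
Invertibility requires all roots to lie outside the unit circle, i.e. |z| > 1 for every root.
Set 1 + (0.56) z + (0.956) z^2 = 0, i.e. a z^2 + b z + c = 0 with a = 0.956, b = 0.56, c = 1.
Discriminant D = b^2 - 4ac = (0.56)^2 - 4*(0.956)*1 = 0.3136 - (3.824) = -3.5104.
D < 0, so the roots are the complex-conjugate pair z = (-b +/- i sqrt(-D)) / (2a) = -0.2929 +/- 0.9799i.
For a conjugate pair |z|^2 = z * conj(z) = (product of roots) = c/a = 1/(0.956) = 1.046025, so |z| = sqrt(1.046025) = 1.0228 for both roots.
Moduli of all roots: 1.0228, 1.0228.
All moduli strictly greater than 1? Yes.
Verdict: Invertible.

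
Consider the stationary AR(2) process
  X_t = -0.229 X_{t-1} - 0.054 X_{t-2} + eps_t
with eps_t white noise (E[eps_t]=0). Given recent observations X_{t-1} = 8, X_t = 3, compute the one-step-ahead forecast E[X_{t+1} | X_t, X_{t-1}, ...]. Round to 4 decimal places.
E[X_{t+1} \mid \mathcal F_t] = -1.1190

For an AR(p) model X_t = c + sum_i phi_i X_{t-i} + eps_t, the
one-step-ahead conditional mean is
  E[X_{t+1} | X_t, ...] = c + sum_i phi_i X_{t+1-i}.
Substitute known values:
  E[X_{t+1} | ...] = (-0.229) * (3) + (-0.054) * (8)
                   = -1.1190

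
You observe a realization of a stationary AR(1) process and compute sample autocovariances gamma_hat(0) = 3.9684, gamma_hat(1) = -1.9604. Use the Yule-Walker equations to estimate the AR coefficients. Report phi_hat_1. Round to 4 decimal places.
\hat\phi_{1} = -0.4940

The Yule-Walker equations for an AR(p) process read, in matrix form,
  Gamma_p phi = r_p,   with   (Gamma_p)_{ij} = gamma(|i - j|),
                       (r_p)_i = gamma(i),   i,j = 1..p.
Substitute the sample gammas (Toeplitz matrix and right-hand side of size 1):
  Gamma_p = [[3.9684]]
  r_p     = [-1.9604]
With p = 1 this is the single equation gamma(0) phi_1 = gamma(1):
  phi_hat_1 = gamma(1) / gamma(0) = -1.9604 / 3.9684 = -0.4940.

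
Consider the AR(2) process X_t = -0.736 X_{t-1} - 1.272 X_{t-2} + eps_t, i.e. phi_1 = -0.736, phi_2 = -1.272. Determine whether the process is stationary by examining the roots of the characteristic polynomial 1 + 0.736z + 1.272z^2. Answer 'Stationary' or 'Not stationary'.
\text{Not stationary}

The AR(p) characteristic polynomial is P(z) = 1 + 0.736z + 1.272z^2.
Stationarity requires all roots to lie outside the unit circle, i.e. |z| > 1 for every root.
Set 1 + (0.736) z + (1.272) z^2 = 0, i.e. a z^2 + b z + c = 0 with a = 1.272, b = 0.736, c = 1.
Discriminant D = b^2 - 4ac = (0.736)^2 - 4*(1.272)*1 = 0.541696 - (5.088) = -4.546304.
D < 0, so the roots are the complex-conjugate pair z = (-b +/- i sqrt(-D)) / (2a) = -0.2893 +/- 0.8381i.
For a conjugate pair |z|^2 = z * conj(z) = (product of roots) = c/a = 1/(1.272) = 0.786164, so |z| = sqrt(0.786164) = 0.8867 for both roots.
Moduli of all roots: 0.8867, 0.8867.
All moduli strictly greater than 1? No.
Verdict: Not stationary.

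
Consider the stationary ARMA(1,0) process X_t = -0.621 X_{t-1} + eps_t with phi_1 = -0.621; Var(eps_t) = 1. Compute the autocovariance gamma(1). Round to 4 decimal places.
\gamma(1) = -1.0108

Multiply the model equation by X_{t-k} and take expectations. With theta_0 = psi_0 = 1 and psi_j the MA(infinity) weights, this gives
  gamma(k) - sum_i phi_i gamma(k-i) = c_k,
  c_k = sigma^2 * sum_{j=k..q} theta_j psi_{j-k}   (c_k = 0 for k > q),
using gamma(-m) = gamma(m).
Pure AR (q = 0): c_0 = sigma^2 = 1, c_k = 0 for k >= 1.
Equations for k = 0 and k = 1 (AR order 1):
  gamma(0) = phi_1 gamma(1) + c_0
  gamma(1) = phi_1 gamma(0) + c_1
Substituting the second into the first: gamma(0) (1 - phi_1^2) = c_0 + phi_1 c_1, so
  gamma(0) = c_0 / (1 - phi_1^2) = 1 / (1 - (-0.621)^2) = 1 / 0.614359 = 1.627713.
  gamma(1) = phi_1 gamma(0) = (-0.621)(1.627713) = -1.01081.
Therefore gamma(1) = -1.0108 (to 4 decimal places).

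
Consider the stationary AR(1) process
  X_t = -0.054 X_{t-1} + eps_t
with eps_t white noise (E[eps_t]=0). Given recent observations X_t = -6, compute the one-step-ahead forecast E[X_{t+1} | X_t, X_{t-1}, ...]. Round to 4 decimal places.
E[X_{t+1} \mid \mathcal F_t] = 0.3240

For an AR(p) model X_t = c + sum_i phi_i X_{t-i} + eps_t, the
one-step-ahead conditional mean is
  E[X_{t+1} | X_t, ...] = c + sum_i phi_i X_{t+1-i}.
Substitute known values:
  E[X_{t+1} | ...] = (-0.054) * (-6)
                   = 0.3240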